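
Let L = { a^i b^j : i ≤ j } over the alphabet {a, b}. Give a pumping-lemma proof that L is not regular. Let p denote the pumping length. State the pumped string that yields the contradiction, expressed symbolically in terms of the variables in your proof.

a^{p+k} b^p

Toward a contradiction, assume L is regular with pumping length p.
Choose w = a^p b^p ∈ L, with |w| = 2p ≥ p.
Write w = xyz as guaranteed by the lemma, with |xy| ≤ p and |y| ≥ 1.
The first p characters of w are a's, so xy (and hence y) consists only of a's. Write y = a^k, 1 ≤ k ≤ p.
Consider xy^2z = a^{p+k} b^p. Since k ≥ 1, the a-count p+k exceeds the b-count p, so i ≤ j fails; thus xy^2z ∉ L.
Contradiction. Therefore L is not regular.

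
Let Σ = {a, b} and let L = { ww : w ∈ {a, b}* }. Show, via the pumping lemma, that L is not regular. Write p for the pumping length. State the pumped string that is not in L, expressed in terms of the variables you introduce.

Assume L is regular; let p be its pumping constant.
Take w = a^p b^p a^p b^p = uu where u = a^pb^p; then w ∈ L and |w| = 4p ≥ p.
Write w = xyz as guaranteed by the lemma, with |xy| ≤ p and |y| ≥ 1.
Since the first p symbols of w are all a's and |xy| ≤ p, y lies entirely in the leading a-block: y = a^k for some k with 1 ≤ k ≤ p.
Pump with i = 2: xy^2z = a^{p+k} b^p a^p b^p, of length 4p+k. Suppose this equals vv. The string starts with a and ends with b, so v does too; thus the boundary between the two copies of v is a b→a transition. There is exactly one such transition, at position 2p+k, so |v| = 2p+k and |vv| = 4p+2k ≠ 4p+k since k ≥ 1. So xy^2z ∉ L.
Contradiction. Therefore L is not regular.

a^{p+k} b^p a^p b^p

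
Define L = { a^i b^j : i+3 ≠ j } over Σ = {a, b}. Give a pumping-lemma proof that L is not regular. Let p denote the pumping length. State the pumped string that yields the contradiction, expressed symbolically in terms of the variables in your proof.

Assume L is regular; let p be its pumping constant.
Choose w = a^p b^{p+p!+3}. Since p ≠ (p+p!+3)-3 = p+p!, w ∈ L; and |w| ≥ p.
By the pumping lemma, w = xyz with |xy| ≤ p and |y| ≥ 1.
Since the first p symbols of w are all a's and |xy| ≤ p, y lies entirely in the leading a-block: y = a^k for some k with 1 ≤ k ≤ p.
Since 1 ≤ k ≤ p, k divides p!; set t = 1 + p!/k. Then xy^t z has p + (p!/k)·k = p + p! copies of a. Now the a-count is p+p! and (b-count)-3 = (p+p!+3)-3 = p+p!, so i+3 ≠ j fails. So xy^t z = a^{p+p!} b^{p+p!+3} ∉ L.
This contradicts the pumping lemma, so L is not regular.

a^{p+p!} b^{p+p!+3}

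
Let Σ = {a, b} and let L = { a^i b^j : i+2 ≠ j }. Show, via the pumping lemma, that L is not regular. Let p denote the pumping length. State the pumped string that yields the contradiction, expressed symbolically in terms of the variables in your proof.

a^{p+p!} b^{p+p!+2}

Assume L is regular. Let p be the pumping length given by the pumping lemma.
Choose w = a^p b^{p+p!+2}. Since p ≠ (p+p!+2)-2 = p+p!, w ∈ L; and |w| ≥ p.
The pumping lemma gives a decomposition w = xyz where |xy| ≤ p and |y| > 0.
The first p characters of w are a's, so xy (and hence y) consists only of a's. Write y = a^k, 1 ≤ k ≤ p.
Since 1 ≤ k ≤ p, k divides p!; set t = 1 + p!/k. Then xy^t z has p + (p!/k)·k = p + p! copies of a. Now the a-count is p+p! and (b-count)-2 = (p+p!+2)-2 = p+p!, so i+2 ≠ j fails. So xy^t z = a^{p+p!} b^{p+p!+2} ∉ L.
Contradiction. Therefore L is not regular.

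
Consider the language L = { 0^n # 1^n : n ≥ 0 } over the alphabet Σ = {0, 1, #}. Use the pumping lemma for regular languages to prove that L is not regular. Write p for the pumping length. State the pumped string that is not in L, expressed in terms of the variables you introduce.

0^{p+k} # 1^p

Toward a contradiction, assume L is regular with pumping length p.
Take w = 0^p # 1^p ∈ L with |w| = 2p+1 ≥ p.
Write w = xyz as guaranteed by the lemma, with |xy| ≤ p and |y| > 0.
Because |xy| ≤ p and w begins with p copies of 0, we have y = 0^k with 1 ≤ k ≤ p.
Pump with i = 2: xy^2z = 0^{p+k} # 1^p, which would require p+k = p. But k ≥ 1, so xy^2z ∉ L.
This is a contradiction; hence L is not regular.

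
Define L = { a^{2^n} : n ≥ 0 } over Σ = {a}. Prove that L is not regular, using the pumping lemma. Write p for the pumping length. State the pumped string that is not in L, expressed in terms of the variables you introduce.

a^{2^p+k}

Suppose for contradiction that L is regular, and let p be the pumping length.
Take w = a^{2^p} ∈ L with |w| = 2^p ≥ p.
The pumping lemma gives a decomposition w = xyz where |xy| ≤ p and |y| ≥ 1.
Then y = a^k for some k with 1 ≤ k ≤ p.
Pump with i = 2: xy^2z = a^{2^p+k}. Since 1 ≤ k ≤ p < 2^p, we have 2^p < 2^p+k < 2^{p+1}, so 2^p+k is not a power of 2. So xy^2z ∉ L.
This is a contradiction; hence L is not regular.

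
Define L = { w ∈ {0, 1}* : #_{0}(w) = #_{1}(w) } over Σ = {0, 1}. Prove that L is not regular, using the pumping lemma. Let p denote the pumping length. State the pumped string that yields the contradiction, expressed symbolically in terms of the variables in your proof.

Suppose for contradiction that L is regular, and let p be the pumping length.
Choose w = 0^p 1^p ∈ L with |w| = 2p ≥ p.
The pumping lemma gives a decomposition w = xyz where |xy| ≤ p and y is nonempty.
The first p characters of w are 0's, so xy (and hence y) consists only of 0's. Write y = 0^k, 1 ≤ k ≤ p.
Pump with i = 2: xy^2z = 0^{p+k} 1^p has p+k occurrences of 0 but only p of 1. Since k ≥ 1 the counts differ, so xy^2z ∉ L.
This contradicts the pumping lemma, so L is not regular.

0^{p+k} 1^p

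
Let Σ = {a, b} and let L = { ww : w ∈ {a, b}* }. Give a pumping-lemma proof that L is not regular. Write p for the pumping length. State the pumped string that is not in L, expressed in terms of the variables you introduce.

Toward a contradiction, assume L is regular with pumping length p.
Take w = a^p b^p a^p b^p = uu where u = a^pb^p; then w ∈ L and |w| = 4p ≥ p.
The pumping lemma gives a decomposition w = xyz where |xy| ≤ p and |y| > 0.
Since the first p symbols of w are all a's and |xy| ≤ p, y lies entirely in the leading a-block: y = a^k for some k with 1 ≤ k ≤ p.
Pump with i = 2: xy^2z = a^{p+k} b^p a^p b^p, of length 4p+k. Suppose this equals vv. The string starts with a and ends with b, so v does too; thus the boundary between the two copies of v is a b→a transition. There is exactly one such transition, at position 2p+k, so |v| = 2p+k and |vv| = 4p+2k ≠ 4p+k since k ≥ 1. So xy^2z ∉ L.
This contradicts the pumping lemma, so L is not regular.

a^{p+k} b^p a^p b^p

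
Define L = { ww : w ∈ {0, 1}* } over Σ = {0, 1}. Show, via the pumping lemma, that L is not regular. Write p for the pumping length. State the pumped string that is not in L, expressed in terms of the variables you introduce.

Assume L is regular; let p be its pumping constant.
Take w = 0^p 1^p 0^p 1^p = uu where u = 0^p1^p; then w ∈ L and |w| = 4p ≥ p.
The pumping lemma gives a decomposition w = xyz where |xy| ≤ p and y is nonempty.
Because |xy| ≤ p and w begins with p copies of 0, we have y = 0^k with 1 ≤ k ≤ p.
Pump with i = 2: xy^2z = 0^{p+k} 1^p 0^p 1^p, of length 4p+k. Suppose this equals vv. The string starts with 0 and ends with 1, so v does too; thus the boundary between the two copies of v is a 1→0 transition. There is exactly one such transition, at position 2p+k, so |v| = 2p+k and |vv| = 4p+2k ≠ 4p+k since k ≥ 1. So xy^2z ∉ L.
This is a contradiction; hence L is not regular.

0^{p+k} 1^p 0^p 1^p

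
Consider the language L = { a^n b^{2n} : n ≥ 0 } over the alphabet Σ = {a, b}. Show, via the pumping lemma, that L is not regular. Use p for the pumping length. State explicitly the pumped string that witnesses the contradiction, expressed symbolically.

Assume L is regular; let p be its pumping constant.
Let w = a^p b^{2p} ∈ L; note |w| = 3p ≥ p.
By the pumping lemma, w = xyz with |xy| ≤ p and y is nonempty.
The first p characters of w are a's, so xy (and hence y) consists only of a's. Write y = a^k, 1 ≤ k ≤ p.
Pump with i = 2: xy^2z = a^{p+k} b^{2p}. For this to lie in L we would need 2p = 2(p+k), which forces k = 0. But k ≥ 1, so xy^2z ∉ L.
This is a contradiction; hence L is not regular.

a^{p+k} b^{2p}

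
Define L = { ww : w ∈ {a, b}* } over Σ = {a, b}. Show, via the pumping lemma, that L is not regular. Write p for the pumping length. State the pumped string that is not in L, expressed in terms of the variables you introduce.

a^{p+k} b^p a^p b^p

Assume L is regular; let p be its pumping constant.
Take w = a^p b^p a^p b^p = uu where u = a^pb^p; then w ∈ L and |w| = 4p ≥ p.
The pumping lemma gives a decomposition w = xyz where |xy| ≤ p and y is nonempty.
Because |xy| ≤ p and w begins with p copies of a, we have y = a^k with 1 ≤ k ≤ p.
Pump with i = 2: xy^2z = a^{p+k} b^p a^p b^p, of length 4p+k. Suppose this equals vv. The string starts with a and ends with b, so v does too; thus the boundary between the two copies of v is a b→a transition. There is exactly one such transition, at position 2p+k, so |v| = 2p+k and |vv| = 4p+2k ≠ 4p+k since k ≥ 1. So xy^2z ∉ L.
This contradicts the pumping lemma, so L is not regular.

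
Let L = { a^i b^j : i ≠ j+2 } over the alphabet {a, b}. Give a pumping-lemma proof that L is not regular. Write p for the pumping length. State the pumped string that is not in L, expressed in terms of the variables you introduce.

a^{p+p!} b^{p+p!-2}

Assume L is regular. Let p be the pumping length given by the pumping lemma.
Choose w = a^p b^{p+p!-2}. Since p ≠ (p+p!-2)+2 = p+p!, w ∈ L; and |w| ≥ p.
The pumping lemma gives a decomposition w = xyz where |xy| ≤ p and |y| > 0.
Since the first p symbols of w are all a's and |xy| ≤ p, y lies entirely in the leading a-block: y = a^k for some k with 1 ≤ k ≤ p.
Since 1 ≤ k ≤ p, k divides p!; set t = 1 + p!/k. Then xy^t z has p + (p!/k)·k = p + p! copies of a. Now the a-count is p+p! and (b-count)+2 = (p+p!-2)+2 = p+p!, so i ≠ j+2 fails. So xy^t z = a^{p+p!} b^{p+p!-2} ∉ L.
This contradicts the pumping lemma, so L is not regular.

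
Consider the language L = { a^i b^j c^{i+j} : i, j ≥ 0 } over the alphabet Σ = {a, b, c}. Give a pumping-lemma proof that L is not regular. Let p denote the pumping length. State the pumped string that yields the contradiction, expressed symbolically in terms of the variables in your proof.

a^{p+k} b^p c^{2p}

Assume L is regular; let p be its pumping constant.
Take w = a^p b^p c^{2p} ∈ L (with i=j=p, i+j=2p), |w| = 4p ≥ p.
By the pumping lemma, w = xyz with |xy| ≤ p and y is nonempty.
Since the first p symbols of w are all a's and |xy| ≤ p, y lies entirely in the leading a-block: y = a^k for some k with 1 ≤ k ≤ p.
Consider xy^2z = a^{p+k} b^p c^{2p}. Now the a- and b-counts sum to 2p+k, but the c-count is 2p ≠ 2p+k. So xy^2z ∉ L.
This contradicts the pumping lemma, so L is not regular.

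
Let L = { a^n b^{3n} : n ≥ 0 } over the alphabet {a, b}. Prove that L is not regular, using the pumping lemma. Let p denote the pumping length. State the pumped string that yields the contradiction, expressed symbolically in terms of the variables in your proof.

Toward a contradiction, assume L is regular with pumping length p.
Take w = a^p b^{3p}. Then w ∈ L and |w| = 4p ≥ p.
The pumping lemma gives a decomposition w = xyz where |xy| ≤ p and y is nonempty.
The first p characters of w are a's, so xy (and hence y) consists only of a's. Write y = a^k, 1 ≤ k ≤ p.
Pump with i = 2: xy^2z = a^{p+k} b^{3p}. For this to lie in L we would need 3p = 3(p+k), which forces k = 0. But k ≥ 1, so xy^2z ∉ L.
Contradiction. Therefore L is not regular.

a^{p+k} b^{3p}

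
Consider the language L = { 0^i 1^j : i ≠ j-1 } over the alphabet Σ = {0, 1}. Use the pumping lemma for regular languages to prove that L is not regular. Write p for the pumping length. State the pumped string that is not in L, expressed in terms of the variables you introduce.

0^{p+p!} 1^{p+p!+1}

Assume L is regular; let p be its pumping constant.
Choose w = 0^p 1^{p+p!+1}. Since p ≠ (p+p!+1)-1 = p+p!, w ∈ L; and |w| ≥ p.
The pumping lemma gives a decomposition w = xyz where |xy| ≤ p and y is nonempty.
Since the first p symbols of w are all 0's and |xy| ≤ p, y lies entirely in the leading 0-block: y = 0^k for some k with 1 ≤ k ≤ p.
Since 1 ≤ k ≤ p, k divides p!; set t = 1 + p!/k. Then xy^t z has p + (p!/k)·k = p + p! copies of 0. Now the 0-count is p+p! and (1-count)-1 = (p+p!+1)-1 = p+p!, so i ≠ j-1 fails. So xy^t z = 0^{p+p!} 1^{p+p!+1} ∉ L.
This is a contradiction; hence L is not regular.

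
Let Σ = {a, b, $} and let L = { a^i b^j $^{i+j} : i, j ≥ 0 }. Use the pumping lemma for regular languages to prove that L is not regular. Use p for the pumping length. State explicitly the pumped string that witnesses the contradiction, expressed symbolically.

a^{p+k} b^p $^{2p}

Suppose for contradiction that L is regular, and let p be the pumping length.
Take w = a^p b^p $^{2p} ∈ L (with i=j=p, i+j=2p), |w| = 4p ≥ p.
The pumping lemma gives a decomposition w = xyz where |xy| ≤ p and |y| ≥ 1.
The first p characters of w are a's, so xy (and hence y) consists only of a's. Write y = a^k, 1 ≤ k ≤ p.
Consider xy^2z = a^{p+k} b^p $^{2p}. Now the a- and b-counts sum to 2p+k, but the $-count is 2p ≠ 2p+k. So xy^2z ∉ L.
This contradicts the pumping lemma, so L is not regular.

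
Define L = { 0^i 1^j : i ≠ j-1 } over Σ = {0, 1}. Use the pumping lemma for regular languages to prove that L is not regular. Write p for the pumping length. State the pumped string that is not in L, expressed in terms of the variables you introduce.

Suppose for contradiction that L is regular, and let p be the pumping length.
Choose w = 0^p 1^{p+p!+1}. Since p ≠ (p+p!+1)-1 = p+p!, w ∈ L; and |w| ≥ p.
Write w = xyz as guaranteed by the lemma, with |xy| ≤ p and y is nonempty.
Because |xy| ≤ p and w begins with p copies of 0, we have y = 0^k with 1 ≤ k ≤ p.
Since 1 ≤ k ≤ p, k divides p!; set t = 1 + p!/k. Then xy^t z has p + (p!/k)·k = p + p! copies of 0. Now the 0-count is p+p! and (1-count)-1 = (p+p!+1)-1 = p+p!, so i ≠ j-1 fails. So xy^t z = 0^{p+p!} 1^{p+p!+1} ∉ L.
Contradiction. Therefore L is not regular.

0^{p+p!} 1^{p+p!+1}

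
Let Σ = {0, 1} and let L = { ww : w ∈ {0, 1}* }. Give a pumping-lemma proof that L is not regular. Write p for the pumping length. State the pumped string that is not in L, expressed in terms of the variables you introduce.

0^{p+k} 1^p 0^p 1^p

Toward a contradiction, assume L is regular with pumping length p.
Take w = 0^p 1^p 0^p 1^p = uu where u = 0^p1^p; then w ∈ L and |w| = 4p ≥ p.
The pumping lemma gives a decomposition w = xyz where |xy| ≤ p and |y| > 0.
Since the first p symbols of w are all 0's and |xy| ≤ p, y lies entirely in the leading 0-block: y = 0^k for some k with 1 ≤ k ≤ p.
Pump with i = 2: xy^2z = 0^{p+k} 1^p 0^p 1^p, of length 4p+k. Suppose this equals vv. The string starts with 0 and ends with 1, so v does too; thus the boundary between the two copies of v is a 1→0 transition. There is exactly one such transition, at position 2p+k, so |v| = 2p+k and |vv| = 4p+2k ≠ 4p+k since k ≥ 1. So xy^2z ∉ L.
This is a contradiction; hence L is not regular.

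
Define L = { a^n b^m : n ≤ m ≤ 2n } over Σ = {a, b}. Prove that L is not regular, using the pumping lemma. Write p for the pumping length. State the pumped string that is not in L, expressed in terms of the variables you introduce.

a^{p+k} b^p

Assume L is regular. Let p be the pumping length given by the pumping lemma.
Take w = a^p b^p ∈ L (since p ≤ p ≤ 2p), with |w| = 2p ≥ p.
By the pumping lemma, w = xyz with |xy| ≤ p and y is nonempty.
Because |xy| ≤ p and w begins with p copies of a, we have y = a^k with 1 ≤ k ≤ p.
Pump with i = 2: xy^2z = a^{p+k} b^p. Now n = p+k > p = m, so the condition n ≤ m fails. Thus xy^2z ∉ L.
Contradiction. Therefore L is not regular.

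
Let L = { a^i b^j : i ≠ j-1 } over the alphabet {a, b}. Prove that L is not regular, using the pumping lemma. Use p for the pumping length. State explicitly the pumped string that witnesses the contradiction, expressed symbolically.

a^{p+p!} b^{p+p!+1}

Assume L is regular. Let p be the pumping length given by the pumping lemma.
Choose w = a^p b^{p+p!+1}. Since p ≠ (p+p!+1)-1 = p+p!, w ∈ L; and |w| ≥ p.
By the pumping lemma, w = xyz with |xy| ≤ p and |y| ≥ 1.
Because |xy| ≤ p and w begins with p copies of a, we have y = a^k with 1 ≤ k ≤ p.
Since 1 ≤ k ≤ p, k divides p!; set t = 1 + p!/k. Then xy^t z has p + (p!/k)·k = p + p! copies of a. Now the a-count is p+p! and (b-count)-1 = (p+p!+1)-1 = p+p!, so i ≠ j-1 fails. So xy^t z = a^{p+p!} b^{p+p!+1} ∉ L.
This contradicts the pumping lemma, so L is not regular.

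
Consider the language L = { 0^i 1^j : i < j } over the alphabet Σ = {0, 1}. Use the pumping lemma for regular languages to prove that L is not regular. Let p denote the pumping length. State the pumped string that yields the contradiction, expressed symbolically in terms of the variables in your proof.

Toward a contradiction, assume L is regular with pumping length p.
Choose w = 0^p 1^{p+1} ∈ L, with |w| = 2p+1 ≥ p.
By the pumping lemma, w = xyz with |xy| ≤ p and |y| ≥ 1.
Since the first p symbols of w are all 0's and |xy| ≤ p, y lies entirely in the leading 0-block: y = 0^k for some k with 1 ≤ k ≤ p.
Consider xy^2z = 0^{p+k} 1^{p+1}. Since k ≥ 1, the 0-count p+k is at least p+1, so i < j fails; thus xy^2z ∉ L.
This is a contradiction; hence L is not regular.

0^{p+k} 1^{p+1}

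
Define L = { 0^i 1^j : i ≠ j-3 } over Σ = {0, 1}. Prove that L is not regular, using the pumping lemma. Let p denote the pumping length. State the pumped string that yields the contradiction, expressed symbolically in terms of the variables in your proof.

0^{p+p!} 1^{p+p!+3}

Suppose for contradiction that L is regular, and let p be the pumping length.
Choose w = 0^p 1^{p+p!+3}. Since p ≠ (p+p!+3)-3 = p+p!, w ∈ L; and |w| ≥ p.
By the pumping lemma, w = xyz with |xy| ≤ p and |y| ≥ 1.
The first p characters of w are 0's, so xy (and hence y) consists only of 0's. Write y = 0^k, 1 ≤ k ≤ p.
Since 1 ≤ k ≤ p, k divides p!; set t = 1 + p!/k. Then xy^t z has p + (p!/k)·k = p + p! copies of 0. Now the 0-count is p+p! and (1-count)-3 = (p+p!+3)-3 = p+p!, so i ≠ j-3 fails. So xy^t z = 0^{p+p!} 1^{p+p!+3} ∉ L.
This contradicts the pumping lemma, so L is not regular.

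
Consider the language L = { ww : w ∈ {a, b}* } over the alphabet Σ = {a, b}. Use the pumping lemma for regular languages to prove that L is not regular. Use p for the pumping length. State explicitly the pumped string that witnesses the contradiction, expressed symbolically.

a^{p+k} b^p a^p b^p

Toward a contradiction, assume L is regular with pumping length p.
Take w = a^p b^p a^p b^p = uu where u = a^pb^p; then w ∈ L and |w| = 4p ≥ p.
By the pumping lemma, w = xyz with |xy| ≤ p and |y| ≥ 1.
Because |xy| ≤ p and w begins with p copies of a, we have y = a^k with 1 ≤ k ≤ p.
Pump with i = 2: xy^2z = a^{p+k} b^p a^p b^p, of length 4p+k. Suppose this equals vv. The string starts with a and ends with b, so v does too; thus the boundary between the two copies of v is a b→a transition. There is exactly one such transition, at position 2p+k, so |v| = 2p+k and |vv| = 4p+2k ≠ 4p+k since k ≥ 1. So xy^2z ∉ L.
Contradiction. Therefore L is not regular.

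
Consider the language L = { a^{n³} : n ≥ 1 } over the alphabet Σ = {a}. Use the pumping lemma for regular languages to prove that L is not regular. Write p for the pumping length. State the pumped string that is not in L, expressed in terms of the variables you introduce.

Assume L is regular; let p be its pumping constant.
Take w = a^{p³} ∈ L with |w| = p³ ≥ p.
Write w = xyz as guaranteed by the lemma, with |xy| ≤ p and |y| ≥ 1.
Then y = a^k for some k with 1 ≤ k ≤ p.
Pump with i = 2: xy^2z = a^{p³+k}. Since 1 ≤ k ≤ p, p³ < p³+k ≤ p³+p < p³+3p²+3p+1 = (p+1)³, so p³+k is not a perfect cube. So xy^2z ∉ L.
Contradiction. Therefore L is not regular.

a^{p³+k}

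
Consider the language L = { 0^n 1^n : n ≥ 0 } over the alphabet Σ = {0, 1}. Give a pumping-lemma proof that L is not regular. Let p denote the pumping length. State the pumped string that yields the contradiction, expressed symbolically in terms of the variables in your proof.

0^{p+k} 1^p

Assume L is regular. Let p be the pumping length given by the pumping lemma.
Take w = 0^p 1^p. Then w ∈ L and |w| = 2p ≥ p.
By the pumping lemma, w = xyz with |xy| ≤ p and y is nonempty.
Because |xy| ≤ p and w begins with p copies of 0, we have y = 0^k with 1 ≤ k ≤ p.
Pump with i = 2: xy^2z = 0^{p+k} 1^p. For this to lie in L we would need p = p+k, which forces k = 0. But k ≥ 1, so xy^2z ∉ L.
This contradicts the pumping lemma, so L is not regular.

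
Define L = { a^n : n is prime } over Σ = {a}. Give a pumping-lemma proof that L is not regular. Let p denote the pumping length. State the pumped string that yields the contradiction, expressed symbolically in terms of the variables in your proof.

Toward a contradiction, assume L is regular with pumping length p.
Let q be a prime with q ≥ p+2 (infinitely many primes exist), and take w = a^q ∈ L with |w| = q ≥ p.
Write w = xyz as guaranteed by the lemma, with |xy| ≤ p and |y| ≥ 1.
Then y = a^k for some k with 1 ≤ k ≤ p.
Since 1 ≤ k ≤ p, |xz| = q-k. Pump with i = q+1: |xy^{q+1}z| = (q-k)+(q+1)k = q+qk = q(1+k), which is composite (both factors ≥ 2). So xy^{q+1}z = a^{q(1+k)} ∉ L.
Contradiction. Therefore L is not regular.

a^{q(1+k)}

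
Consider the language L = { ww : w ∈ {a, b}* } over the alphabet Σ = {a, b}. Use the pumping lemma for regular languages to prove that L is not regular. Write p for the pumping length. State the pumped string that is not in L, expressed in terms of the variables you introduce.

Suppose for contradiction that L is regular, and let p be the pumping length.
Take w = a^p b^p a^p b^p = uu where u = a^pb^p; then w ∈ L and |w| = 4p ≥ p.
Write w = xyz as guaranteed by the lemma, with |xy| ≤ p and |y| > 0.
Since the first p symbols of w are all a's and |xy| ≤ p, y lies entirely in the leading a-block: y = a^k for some k with 1 ≤ k ≤ p.
Pump with i = 2: xy^2z = a^{p+k} b^p a^p b^p, of length 4p+k. Suppose this equals vv. The string starts with a and ends with b, so v does too; thus the boundary between the two copies of v is a b→a transition. There is exactly one such transition, at position 2p+k, so |v| = 2p+k and |vv| = 4p+2k ≠ 4p+k since k ≥ 1. So xy^2z ∉ L.
Contradiction. Therefore L is not regular.

a^{p+k} b^p a^p b^p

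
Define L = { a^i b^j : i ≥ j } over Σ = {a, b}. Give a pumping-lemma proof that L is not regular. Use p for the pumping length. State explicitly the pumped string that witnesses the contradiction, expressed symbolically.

Assume L is regular; let p be its pumping constant.
Choose w = a^p b^p ∈ L, with |w| = 2p ≥ p.
By the pumping lemma, w = xyz with |xy| ≤ p and y is nonempty.
Since the first p symbols of w are all a's and |xy| ≤ p, y lies entirely in the leading a-block: y = a^k for some k with 1 ≤ k ≤ p.
Consider xy^0z = xz = a^{p-k} b^p. Since k ≥ 1, the a-count p-k is less than p, so i ≥ j fails; thus xz ∉ L.
This is a contradiction; hence L is not regular.

a^{p-k} b^p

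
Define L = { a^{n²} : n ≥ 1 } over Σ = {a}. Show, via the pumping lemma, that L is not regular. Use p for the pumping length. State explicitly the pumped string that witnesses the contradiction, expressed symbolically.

a^{p²+k}

Assume L is regular; let p be its pumping constant.
Take w = a^{p²} ∈ L with |w| = p² ≥ p.
The pumping lemma gives a decomposition w = xyz where |xy| ≤ p and |y| ≥ 1.
Then y = a^k for some k with 1 ≤ k ≤ p.
Pump with i = 2: xy^2z = a^{p²+k}. Since 1 ≤ k ≤ p, p² < p²+k ≤ p²+p < (p+1)², so p²+k lies strictly between consecutive squares and is not a perfect square. So xy^2z ∉ L.
Contradiction. Therefore L is not regular.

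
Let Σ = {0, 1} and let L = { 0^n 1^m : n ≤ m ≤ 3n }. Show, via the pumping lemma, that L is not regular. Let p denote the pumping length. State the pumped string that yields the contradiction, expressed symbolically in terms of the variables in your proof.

0^{p+k} 1^p

Suppose for contradiction that L is regular, and let p be the pumping length.
Take w = 0^p 1^p ∈ L (since p ≤ p ≤ 3p), with |w| = 2p ≥ p.
Write w = xyz as guaranteed by the lemma, with |xy| ≤ p and y is nonempty.
The first p characters of w are 0's, so xy (and hence y) consists only of 0's. Write y = 0^k, 1 ≤ k ≤ p.
Pump with i = 2: xy^2z = 0^{p+k} 1^p. Now n = p+k > p = m, so the condition n ≤ m fails. Thus xy^2z ∉ L.
Contradiction. Therefore L is not regular.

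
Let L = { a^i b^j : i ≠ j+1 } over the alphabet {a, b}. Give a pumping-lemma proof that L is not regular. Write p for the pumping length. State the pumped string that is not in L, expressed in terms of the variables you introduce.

a^{p+p!} b^{p+p!-1}

Assume L is regular. Let p be the pumping length given by the pumping lemma.
Choose w = a^p b^{p+p!-1}. Since p ≠ (p+p!-1)+1 = p+p!, w ∈ L; and |w| ≥ p.
By the pumping lemma, w = xyz with |xy| ≤ p and |y| ≥ 1.
The first p characters of w are a's, so xy (and hence y) consists only of a's. Write y = a^k, 1 ≤ k ≤ p.
Since 1 ≤ k ≤ p, k divides p!; set t = 1 + p!/k. Then xy^t z has p + (p!/k)·k = p + p! copies of a. Now the a-count is p+p! and (b-count)+1 = (p+p!-1)+1 = p+p!, so i ≠ j+1 fails. So xy^t z = a^{p+p!} b^{p+p!-1} ∉ L.
This is a contradiction; hence L is not regular.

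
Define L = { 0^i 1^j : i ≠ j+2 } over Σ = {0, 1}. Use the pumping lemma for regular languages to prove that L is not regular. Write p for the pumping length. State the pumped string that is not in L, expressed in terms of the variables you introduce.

Suppose for contradiction that L is regular, and let p be the pumping length.
Choose w = 0^p 1^{p+p!-2}. Since p ≠ (p+p!-2)+2 = p+p!, w ∈ L; and |w| ≥ p.
By the pumping lemma, w = xyz with |xy| ≤ p and y is nonempty.
Since the first p symbols of w are all 0's and |xy| ≤ p, y lies entirely in the leading 0-block: y = 0^k for some k with 1 ≤ k ≤ p.
Since 1 ≤ k ≤ p, k divides p!; set t = 1 + p!/k. Then xy^t z has p + (p!/k)·k = p + p! copies of 0. Now the 0-count is p+p! and (1-count)+2 = (p+p!-2)+2 = p+p!, so i ≠ j+2 fails. So xy^t z = 0^{p+p!} 1^{p+p!-2} ∉ L.
Contradiction. Therefore L is not regular.

0^{p+p!} 1^{p+p!-2}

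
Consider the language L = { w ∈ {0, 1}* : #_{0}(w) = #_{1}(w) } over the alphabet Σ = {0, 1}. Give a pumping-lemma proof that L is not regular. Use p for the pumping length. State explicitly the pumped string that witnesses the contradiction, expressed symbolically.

0^{p+k} 1^p

Toward a contradiction, assume L is regular with pumping length p.
Choose w = 0^p 1^p ∈ L with |w| = 2p ≥ p.
By the pumping lemma, w = xyz with |xy| ≤ p and |y| > 0.
Because |xy| ≤ p and w begins with p copies of 0, we have y = 0^k with 1 ≤ k ≤ p.
Pump with i = 2: xy^2z = 0^{p+k} 1^p has p+k occurrences of 0 but only p of 1. Since k ≥ 1 the counts differ, so xy^2z ∉ L.
Contradiction. Therefore L is not regular.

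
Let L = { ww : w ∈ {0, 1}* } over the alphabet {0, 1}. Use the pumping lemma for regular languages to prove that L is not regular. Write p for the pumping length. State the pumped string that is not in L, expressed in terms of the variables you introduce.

0^{p+k} 1^p 0^p 1^p

Toward a contradiction, assume L is regular with pumping length p.
Take w = 0^p 1^p 0^p 1^p = uu where u = 0^p1^p; then w ∈ L and |w| = 4p ≥ p.
By the pumping lemma, w = xyz with |xy| ≤ p and |y| > 0.
The first p characters of w are 0's, so xy (and hence y) consists only of 0's. Write y = 0^k, 1 ≤ k ≤ p.
Pump with i = 2: xy^2z = 0^{p+k} 1^p 0^p 1^p, of length 4p+k. Suppose this equals vv. The string starts with 0 and ends with 1, so v does too; thus the boundary between the two copies of v is a 1→0 transition. There is exactly one such transition, at position 2p+k, so |v| = 2p+k and |vv| = 4p+2k ≠ 4p+k since k ≥ 1. So xy^2z ∉ L.
This is a contradiction; hence L is not regular.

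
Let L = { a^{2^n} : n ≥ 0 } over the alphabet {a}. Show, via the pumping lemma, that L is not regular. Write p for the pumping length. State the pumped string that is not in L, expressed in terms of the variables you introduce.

a^{2^p+k}

Assume L is regular. Let p be the pumping length given by the pumping lemma.
Take w = a^{2^p} ∈ L with |w| = 2^p ≥ p.
Write w = xyz as guaranteed by the lemma, with |xy| ≤ p and |y| > 0.
Then y = a^k for some k with 1 ≤ k ≤ p.
Pump with i = 2: xy^2z = a^{2^p+k}. Since 1 ≤ k ≤ p < 2^p, we have 2^p < 2^p+k < 2^{p+1}, so 2^p+k is not a power of 2. So xy^2z ∉ L.
Contradiction. Therefore L is not regular.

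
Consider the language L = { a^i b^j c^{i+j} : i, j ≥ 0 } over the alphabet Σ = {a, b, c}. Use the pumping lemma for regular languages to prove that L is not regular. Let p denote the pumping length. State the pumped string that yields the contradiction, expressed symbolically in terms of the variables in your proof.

Toward a contradiction, assume L is regular with pumping length p.
Take w = a^p b^p c^{2p} ∈ L (with i=j=p, i+j=2p), |w| = 4p ≥ p.
The pumping lemma gives a decomposition w = xyz where |xy| ≤ p and |y| > 0.
The first p characters of w are a's, so xy (and hence y) consists only of a's. Write y = a^k, 1 ≤ k ≤ p.
Consider xy^2z = a^{p+k} b^p c^{2p}. Now the a- and b-counts sum to 2p+k, but the c-count is 2p ≠ 2p+k. So xy^2z ∉ L.
This is a contradiction; hence L is not regular.

a^{p+k} b^p c^{2p}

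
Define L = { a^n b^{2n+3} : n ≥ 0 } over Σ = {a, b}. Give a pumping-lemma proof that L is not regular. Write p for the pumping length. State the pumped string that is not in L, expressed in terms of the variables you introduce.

a^{p+k} b^{2p+3}

Assume L is regular. Let p be the pumping length given by the pumping lemma.
Take w = a^p b^{2p+3}. Then w ∈ L and |w| = 3p+3 ≥ p.
The pumping lemma gives a decomposition w = xyz where |xy| ≤ p and y is nonempty.
Since the first p symbols of w are all a's and |xy| ≤ p, y lies entirely in the leading a-block: y = a^k for some k with 1 ≤ k ≤ p.
Pump with i = 2: xy^2z = a^{p+k} b^{2p+3}. For this to lie in L we would need 2p+3 = 2(p+k)+3, which forces k = 0. But k ≥ 1, so xy^2z ∉ L.
This contradicts the pumping lemma, so L is not regular.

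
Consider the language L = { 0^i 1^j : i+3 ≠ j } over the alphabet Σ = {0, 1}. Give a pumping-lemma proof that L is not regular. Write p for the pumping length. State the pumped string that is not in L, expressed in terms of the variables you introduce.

Assume L is regular. Let p be the pumping length given by the pumping lemma.
Choose w = 0^p 1^{p+p!+3}. Since p ≠ (p+p!+3)-3 = p+p!, w ∈ L; and |w| ≥ p.
By the pumping lemma, w = xyz with |xy| ≤ p and y is nonempty.
The first p characters of w are 0's, so xy (and hence y) consists only of 0's. Write y = 0^k, 1 ≤ k ≤ p.
Since 1 ≤ k ≤ p, k divides p!; set t = 1 + p!/k. Then xy^t z has p + (p!/k)·k = p + p! copies of 0. Now the 0-count is p+p! and (1-count)-3 = (p+p!+3)-3 = p+p!, so i+3 ≠ j fails. So xy^t z = 0^{p+p!} 1^{p+p!+3} ∉ L.
This is a contradiction; hence L is not regular.

0^{p+p!} 1^{p+p!+3}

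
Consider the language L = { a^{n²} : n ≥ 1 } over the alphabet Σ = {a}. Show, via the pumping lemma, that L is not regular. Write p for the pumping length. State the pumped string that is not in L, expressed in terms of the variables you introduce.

a^{p²+k}

Toward a contradiction, assume L is regular with pumping length p.
Take w = a^{p²} ∈ L with |w| = p² ≥ p.
By the pumping lemma, w = xyz with |xy| ≤ p and |y| ≥ 1.
Then y = a^k for some k with 1 ≤ k ≤ p.
Pump with i = 2: xy^2z = a^{p²+k}. Since 1 ≤ k ≤ p, p² < p²+k ≤ p²+p < (p+1)², so p²+k lies strictly between consecutive squares and is not a perfect square. So xy^2z ∉ L.
This is a contradiction; hence L is not regular.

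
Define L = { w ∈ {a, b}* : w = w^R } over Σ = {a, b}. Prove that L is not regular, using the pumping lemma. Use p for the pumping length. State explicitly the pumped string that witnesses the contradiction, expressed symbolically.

a^{p+k} b a^p

Assume L is regular. Let p be the pumping length given by the pumping lemma.
Take w = a^p b a^p, a palindrome of length 2p+1 ≥ p.
By the pumping lemma, w = xyz with |xy| ≤ p and |y| ≥ 1.
Since the first p symbols of w are all a's and |xy| ≤ p, y lies entirely in the leading a-block: y = a^k for some k with 1 ≤ k ≤ p.
Pump with i = 2: xy^2z = a^{p+k} b a^p. Its reverse is a^p b a^{p+k}, which differs from xy^2z since k ≥ 1. So xy^2z is not a palindrome and xy^2z ∉ L.
Contradiction. Therefore L is not regular.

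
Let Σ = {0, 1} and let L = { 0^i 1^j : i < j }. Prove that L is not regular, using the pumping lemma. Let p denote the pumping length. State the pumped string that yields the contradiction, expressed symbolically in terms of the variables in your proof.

0^{p+k} 1^{p+1}

Assume L is regular. Let p be the pumping length given by the pumping lemma.
Choose w = 0^p 1^{p+1} ∈ L, with |w| = 2p+1 ≥ p.
The pumping lemma gives a decomposition w = xyz where |xy| ≤ p and |y| > 0.
Because |xy| ≤ p and w begins with p copies of 0, we have y = 0^k with 1 ≤ k ≤ p.
Consider xy^2z = 0^{p+k} 1^{p+1}. Since k ≥ 1, the 0-count p+k is at least p+1, so i < j fails; thus xy^2z ∉ L.
This contradicts the pumping lemma, so L is not regular.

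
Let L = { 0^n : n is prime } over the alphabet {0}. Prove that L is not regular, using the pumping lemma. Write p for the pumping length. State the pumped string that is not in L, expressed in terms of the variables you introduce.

Assume L is regular; let p be its pumping constant.
Let q be a prime with q ≥ p+2 (infinitely many primes exist), and take w = 0^q ∈ L with |w| = q ≥ p.
By the pumping lemma, w = xyz with |xy| ≤ p and y is nonempty.
Then y = 0^k for some k with 1 ≤ k ≤ p.
Since 1 ≤ k ≤ p, |xz| = q-k. Pump with i = q+1: |xy^{q+1}z| = (q-k)+(q+1)k = q+qk = q(1+k), which is composite (both factors ≥ 2). So xy^{q+1}z = 0^{q(1+k)} ∉ L.
This is a contradiction; hence L is not regular.

0^{q(1+k)}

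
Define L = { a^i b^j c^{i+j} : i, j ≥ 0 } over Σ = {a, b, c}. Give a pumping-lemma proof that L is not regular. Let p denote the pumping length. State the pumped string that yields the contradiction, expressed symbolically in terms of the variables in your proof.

Toward a contradiction, assume L is regular with pumping length p.
Take w = a^p b^p c^{2p} ∈ L (with i=j=p, i+j=2p), |w| = 4p ≥ p.
Write w = xyz as guaranteed by the lemma, with |xy| ≤ p and |y| ≥ 1.
The first p characters of w are a's, so xy (and hence y) consists only of a's. Write y = a^k, 1 ≤ k ≤ p.
Consider xy^2z = a^{p+k} b^p c^{2p}. Now the a- and b-counts sum to 2p+k, but the c-count is 2p ≠ 2p+k. So xy^2z ∉ L.
This contradicts the pumping lemma, so L is not regular.

a^{p+k} b^p c^{2p}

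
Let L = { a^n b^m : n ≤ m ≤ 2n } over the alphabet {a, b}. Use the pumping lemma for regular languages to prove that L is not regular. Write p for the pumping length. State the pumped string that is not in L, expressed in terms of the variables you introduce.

Assume L is regular. Let p be the pumping length given by the pumping lemma.
Take w = a^p b^p ∈ L (since p ≤ p ≤ 2p), with |w| = 2p ≥ p.
Write w = xyz as guaranteed by the lemma, with |xy| ≤ p and y is nonempty.
Because |xy| ≤ p and w begins with p copies of a, we have y = a^k with 1 ≤ k ≤ p.
Pump with i = 2: xy^2z = a^{p+k} b^p. Now n = p+k > p = m, so the condition n ≤ m fails. Thus xy^2z ∉ L.
This contradicts the pumping lemma, so L is not regular.

a^{p+k} b^p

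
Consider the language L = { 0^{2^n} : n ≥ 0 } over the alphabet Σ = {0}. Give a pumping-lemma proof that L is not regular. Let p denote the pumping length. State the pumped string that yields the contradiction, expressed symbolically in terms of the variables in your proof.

0^{2^p+k}

Suppose for contradiction that L is regular, and let p be the pumping length.
Take w = 0^{2^p} ∈ L with |w| = 2^p ≥ p.
By the pumping lemma, w = xyz with |xy| ≤ p and |y| ≥ 1.
Then y = 0^k for some k with 1 ≤ k ≤ p.
Pump with i = 2: xy^2z = 0^{2^p+k}. Since 1 ≤ k ≤ p < 2^p, we have 2^p < 2^p+k < 2^{p+1}, so 2^p+k is not a power of 2. So xy^2z ∉ L.
This is a contradiction; hence L is not regular.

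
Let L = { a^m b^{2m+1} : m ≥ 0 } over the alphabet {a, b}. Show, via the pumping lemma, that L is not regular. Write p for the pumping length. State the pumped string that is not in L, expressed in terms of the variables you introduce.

Suppose for contradiction that L is regular, and let p be the pumping length.
Let w = a^p b^{2p+1} ∈ L; note |w| = 3p+1 ≥ p.
The pumping lemma gives a decomposition w = xyz where |xy| ≤ p and |y| ≥ 1.
The first p characters of w are a's, so xy (and hence y) consists only of a's. Write y = a^k, 1 ≤ k ≤ p.
Pump with i = 2: xy^2z = a^{p+k} b^{2p+1}. For this to lie in L we would need 2p+1 = 2(p+k)+1, which forces k = 0. But k ≥ 1, so xy^2z ∉ L.
This contradicts the pumping lemma, so L is not regular.

a^{p+k} b^{2p+1}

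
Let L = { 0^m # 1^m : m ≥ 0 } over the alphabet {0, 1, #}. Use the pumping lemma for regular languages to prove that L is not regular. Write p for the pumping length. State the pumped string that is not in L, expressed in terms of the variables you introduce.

0^{p+k} # 1^p

Assume L is regular. Let p be the pumping length given by the pumping lemma.
Take w = 0^p # 1^p ∈ L with |w| = 2p+1 ≥ p.
By the pumping lemma, w = xyz with |xy| ≤ p and y is nonempty.
The first p characters of w are 0's, so xy (and hence y) consists only of 0's. Write y = 0^k, 1 ≤ k ≤ p.
Pump with i = 2: xy^2z = 0^{p+k} # 1^p, which would require p+k = p. But k ≥ 1, so xy^2z ∉ L.
This is a contradiction; hence L is not regular.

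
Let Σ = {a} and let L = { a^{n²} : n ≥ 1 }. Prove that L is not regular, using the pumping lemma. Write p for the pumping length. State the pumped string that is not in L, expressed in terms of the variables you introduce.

Assume L is regular; let p be its pumping constant.
Take w = a^{p²} ∈ L with |w| = p² ≥ p.
Write w = xyz as guaranteed by the lemma, with |xy| ≤ p and y is nonempty.
Then y = a^k for some k with 1 ≤ k ≤ p.
Pump with i = 2: xy^2z = a^{p²+k}. Since 1 ≤ k ≤ p, p² < p²+k ≤ p²+p < (p+1)², so p²+k lies strictly between consecutive squares and is not a perfect square. So xy^2z ∉ L.
This contradicts the pumping lemma, so L is not regular.

a^{p²+k}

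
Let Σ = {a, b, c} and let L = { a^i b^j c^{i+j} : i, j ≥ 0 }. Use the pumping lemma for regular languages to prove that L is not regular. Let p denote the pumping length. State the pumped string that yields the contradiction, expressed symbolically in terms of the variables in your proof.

a^{p+k} b^p c^{2p}

Assume L is regular. Let p be the pumping length given by the pumping lemma.
Take w = a^p b^p c^{2p} ∈ L (with i=j=p, i+j=2p), |w| = 4p ≥ p.
By the pumping lemma, w = xyz with |xy| ≤ p and |y| ≥ 1.
The first p characters of w are a's, so xy (and hence y) consists only of a's. Write y = a^k, 1 ≤ k ≤ p.
Consider xy^2z = a^{p+k} b^p c^{2p}. Now the a- and b-counts sum to 2p+k, but the c-count is 2p ≠ 2p+k. So xy^2z ∉ L.
This is a contradiction; hence L is not regular.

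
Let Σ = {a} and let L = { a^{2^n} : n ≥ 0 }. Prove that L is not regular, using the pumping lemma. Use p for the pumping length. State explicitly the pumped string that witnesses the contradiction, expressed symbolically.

Assume L is regular. Let p be the pumping length given by the pumping lemma.
Take w = a^{2^p} ∈ L with |w| = 2^p ≥ p.
By the pumping lemma, w = xyz with |xy| ≤ p and y is nonempty.
Then y = a^k for some k with 1 ≤ k ≤ p.
Pump with i = 2: xy^2z = a^{2^p+k}. Since 1 ≤ k ≤ p < 2^p, we have 2^p < 2^p+k < 2^{p+1}, so 2^p+k is not a power of 2. So xy^2z ∉ L.
This is a contradiction; hence L is not regular.

a^{2^p+k}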